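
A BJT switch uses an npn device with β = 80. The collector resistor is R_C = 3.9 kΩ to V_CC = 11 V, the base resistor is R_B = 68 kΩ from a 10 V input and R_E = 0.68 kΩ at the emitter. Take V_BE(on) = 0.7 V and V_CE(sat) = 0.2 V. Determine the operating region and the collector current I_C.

Assume active: I_B = (10 − 0.7)/(68 + 81×0.68) = 0.0756 mA, I_C = β·I_B = 6.04 mA.
Then V_CE = 11 − 6.04×3.9 − 6.12×0.68 = -16.7 V < 0.2 V — the active assumption fails.
Re-solve with V_CE = 0.2 V. KCL at the emitter: V_E/R_E = (V_BB−0.7−V_E)/R_B + (V_CC−0.2−V_E)/R_C, giving V_E = 1.67 V.
I_C = (V_CC − 0.2 − V_E)/R_C = (10.8 − 1.67)/3.9 = 2.34 mA.
Check: I_B = (9.3 − 1.67)/68 = 0.112 mA, and β·I_B = 8.98 mA > I_C, confirming saturation.

saturation; I_C ≈ 2.3 mA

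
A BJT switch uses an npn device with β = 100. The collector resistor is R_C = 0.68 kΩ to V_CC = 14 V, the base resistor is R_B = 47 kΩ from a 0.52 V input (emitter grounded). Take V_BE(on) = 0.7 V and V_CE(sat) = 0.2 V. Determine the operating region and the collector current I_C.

V_BB = 0.52 V ≤ V_BE(on) = 0.7 V, so the base-emitter junction is not forward biased.
The transistor is in cutoff: I_B = I_C = 0.

cutoff; I_C ≈ 0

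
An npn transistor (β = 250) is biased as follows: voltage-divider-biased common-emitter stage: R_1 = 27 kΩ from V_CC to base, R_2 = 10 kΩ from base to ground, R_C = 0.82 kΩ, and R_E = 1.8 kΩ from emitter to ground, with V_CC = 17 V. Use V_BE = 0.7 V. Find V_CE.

Thevenize the base divider: V_Th = V_CC·R_2/(R_1+R_2) = 17×10/37 = 4.59 V, R_Th = R_1‖R_2 = 7.3 kΩ.
Base-emitter loop: V_Th = I_B·R_Th + V_BE + (β+1)I_B·R_E, so I_B = (4.59 − 0.7) / (7.3 + 251×1.8) = 0.00848 mA.
I_C = β·I_B = 250×0.00848 = 2.12 mA, and I_E = (β+1)I_B = 2.13 mA.
V_CE = V_CC − I_C·R_C − I_E·R_E = 17 − 2.12×0.82 − 2.13×1.8 = 11.4 V.
V_CE = 11.4 V > 0.2 V confirms active-region operation.

V_CE ≈ 11 V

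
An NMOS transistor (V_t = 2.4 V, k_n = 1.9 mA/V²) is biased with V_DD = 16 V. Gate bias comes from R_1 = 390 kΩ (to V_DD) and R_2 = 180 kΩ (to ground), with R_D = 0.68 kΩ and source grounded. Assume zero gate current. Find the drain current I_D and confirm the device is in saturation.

V_G = V_DD·R_2/(R_1+R_2) = 16×180/570 = 5.05 V. With the source grounded, V_GS = V_G = 5.05 V.
Assume saturation: I_D = (k_n/2)(V_GS − V_t)² = (1.9/2)×(5.05 − 2.4)² = 0.95×2.65² = 6.68 mA.
V_DS = V_DD − I_D·R_D = 16 − 6.68×0.68 = 11.5 V.
Saturation requires V_DS ≥ V_GS − V_t = 2.65 V; 11.5 ≥ 2.65 ✓.

I_D ≈ 6.7 mA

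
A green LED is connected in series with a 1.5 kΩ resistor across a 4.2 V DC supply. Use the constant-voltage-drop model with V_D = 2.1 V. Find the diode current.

I ≈ 1.4 mA

KVL around the loop: 4.2 = V_D + I·R = 2.1 + I × 1.5 kΩ.
So I = (4.2 − 2.1) / 1.5 kΩ = 2.1 / 1.5 = 1.4 mA.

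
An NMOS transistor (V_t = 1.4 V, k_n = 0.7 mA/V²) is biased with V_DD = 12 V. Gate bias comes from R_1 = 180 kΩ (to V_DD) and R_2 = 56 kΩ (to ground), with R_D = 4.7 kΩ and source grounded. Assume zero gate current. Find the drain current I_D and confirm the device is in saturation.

I_D ≈ 0.73 mA

V_G = V_DD·R_2/(R_1+R_2) = 12×56/236 = 2.85 V. With the source grounded, V_GS = V_G = 2.85 V.
Assume saturation: I_D = (k_n/2)(V_GS − V_t)² = (0.7/2)×(2.85 − 1.4)² = 0.35×1.45² = 0.733 mA.
V_DS = V_DD − I_D·R_D = 12 − 0.733×4.7 = 8.55 V.
Saturation requires V_DS ≥ V_GS − V_t = 1.45 V; 8.55 ≥ 1.45 ✓.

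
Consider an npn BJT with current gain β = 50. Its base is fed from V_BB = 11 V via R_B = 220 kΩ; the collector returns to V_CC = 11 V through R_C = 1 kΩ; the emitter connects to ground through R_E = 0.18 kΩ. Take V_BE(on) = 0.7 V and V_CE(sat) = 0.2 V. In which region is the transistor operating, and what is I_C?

active; I_C ≈ 2.2 mA

Assume active. Base-emitter loop: I_B = (V_BB − V_BE)/(R_B + (β+1)R_E) = (11 − 0.7)/(220 + 51×0.18) = 0.0449 mA.
I_C = β·I_B = 50×0.0449 = 2.25 mA.
V_CE = V_CC − I_C·R_C − I_E·R_E = 11 − 2.25×1 − 2.29×0.18 = 8.34 V > V_CE(sat), so the active-region assumption holds.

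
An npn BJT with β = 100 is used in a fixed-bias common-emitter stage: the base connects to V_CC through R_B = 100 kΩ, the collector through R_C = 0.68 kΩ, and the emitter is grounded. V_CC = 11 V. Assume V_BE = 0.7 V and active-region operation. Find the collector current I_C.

Base loop: V_CC = I_B·R_B + V_BE, so I_B = (11 − 0.7)/100 kΩ = 0.103 mA.
In the active region I_C = β·I_B = 100 × 0.103 = 10.3 mA.
Collector loop: V_CE = V_CC − I_C·R_C = 11 − 10.3×0.68 = 4 V.
Since V_CE = 4 V > V_CE(sat) ≈ 0.2 V, the transistor is in the active region as assumed.

I_C ≈ 10 mA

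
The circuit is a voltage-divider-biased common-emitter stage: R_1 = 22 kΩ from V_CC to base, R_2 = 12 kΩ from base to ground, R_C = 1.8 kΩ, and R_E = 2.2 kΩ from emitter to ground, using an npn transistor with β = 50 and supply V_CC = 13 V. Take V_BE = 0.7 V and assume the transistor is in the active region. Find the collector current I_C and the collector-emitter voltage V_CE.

I_C ≈ 1.6 mA, V_CE ≈ 6.4 V

Thevenize the base divider: V_Th = V_CC·R_2/(R_1+R_2) = 13×12/34 = 4.59 V, R_Th = R_1‖R_2 = 7.76 kΩ.
Base-emitter loop: V_Th = I_B·R_Th + V_BE + (β+1)I_B·R_E, so I_B = (4.59 − 0.7) / (7.76 + 51×2.2) = 0.0324 mA.
I_C = β·I_B = 50×0.0324 = 1.62 mA, and I_E = (β+1)I_B = 1.65 mA.
V_CE = V_CC − I_C·R_C − I_E·R_E = 13 − 1.62×1.8 − 1.65×2.2 = 6.45 V.
V_CE = 6.45 V > 0.2 V confirms active-region operation.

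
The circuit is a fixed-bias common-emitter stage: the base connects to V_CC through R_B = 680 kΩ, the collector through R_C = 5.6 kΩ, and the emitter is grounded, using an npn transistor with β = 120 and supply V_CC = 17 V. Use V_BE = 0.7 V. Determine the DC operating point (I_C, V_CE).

Base loop: V_CC = I_B·R_B + V_BE, so I_B = (17 − 0.7)/680 kΩ = 0.024 mA.
In the active region I_C = β·I_B = 120 × 0.024 = 2.88 mA.
Collector loop: V_CE = V_CC − I_C·R_C = 17 − 2.88×5.6 = 0.892 V.
Since V_CE = 0.892 V > V_CE(sat) ≈ 0.2 V, the transistor is in the active region as assumed.

I_C ≈ 2.9 mA, V_CE ≈ 0.89 V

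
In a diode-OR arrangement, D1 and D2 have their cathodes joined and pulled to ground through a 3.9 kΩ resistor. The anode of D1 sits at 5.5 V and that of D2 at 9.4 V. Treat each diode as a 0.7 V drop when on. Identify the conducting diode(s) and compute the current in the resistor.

Only D2 conducts; I_R ≈ 2.2 mA

Assume both conduct. Then node N would need to be at both 5.5−0.7 = 4.8 V and 9.4−0.7 = 8.7 V, which is impossible.
Assume only D2 conducts: V_N = 9.4 − 0.7 = 8.7 V, so I_R = 8.7/3.9 = 2.23 mA.
Check D1: its anode-to-cathode voltage is 5.5 − 8.7 = -3.2 V < 0.7 V, so it is off. The assumption is consistent.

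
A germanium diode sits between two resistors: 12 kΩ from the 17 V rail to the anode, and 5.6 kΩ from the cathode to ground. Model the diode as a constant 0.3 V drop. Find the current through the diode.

The two resistors are in series with the diode, so KVL gives 17 = I·12 + 0.3 + I·5.6.
I = (17 − 0.3) / (12 + 5.6) kΩ = 16.7 / 17.6 = 0.949 mA.

I ≈ 0.95 mA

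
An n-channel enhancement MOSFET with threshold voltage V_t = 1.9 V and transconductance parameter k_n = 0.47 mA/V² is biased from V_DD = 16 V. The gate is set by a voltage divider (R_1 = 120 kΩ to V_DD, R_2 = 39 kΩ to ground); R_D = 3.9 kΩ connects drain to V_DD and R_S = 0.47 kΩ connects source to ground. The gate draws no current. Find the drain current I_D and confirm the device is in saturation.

V_G = V_DD·R_2/(R_1+R_2) = 16×39/159 = 3.92 V.
Assume saturation: I_D = (k_n/2)(V_GS − V_t)² with V_GS = V_G − I_D·R_S = 3.92 − 0.47·I_D.
Substituting gives 0.0519·I_D² − 1.45·I_D + 0.963 = 0, with roots I_D = 0.682 or 27.2 mA.
The root I_D = 27.2 mA gives V_GS = -8.86 V ≤ V_t, so take I_D = 0.682 mA.
Then V_GS = 3.6 V and V_DS = V_DD − I_D(R_D+R_S) = 16 − 0.682×4.37 = 13 V.
Saturation requires V_DS ≥ V_GS − V_t = 1.7 V; 13 ≥ 1.7 ✓.

I_D ≈ 0.68 mA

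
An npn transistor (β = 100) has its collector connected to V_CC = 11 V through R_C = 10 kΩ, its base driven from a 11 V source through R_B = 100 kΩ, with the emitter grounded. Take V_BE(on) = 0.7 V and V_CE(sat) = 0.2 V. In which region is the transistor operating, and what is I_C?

Assume active: I_B = (11 − 0.7)/100 = 0.103 mA, giving I_C = β·I_B = 10.3 mA.
But then V_CE = 11 − 10.3×10 = -92 V < V_CE(sat) = 0.2 V — impossible in the active region.
So the transistor is saturated. With V_CE = 0.2 V, I_C = (V_CC − 0.2)/R_C = 10.8/10 = 1.08 mA.
Check: β·I_B = 10.3 mA > I_C = 1.08 mA, confirming saturation.

saturation; I_C ≈ 1.1 mA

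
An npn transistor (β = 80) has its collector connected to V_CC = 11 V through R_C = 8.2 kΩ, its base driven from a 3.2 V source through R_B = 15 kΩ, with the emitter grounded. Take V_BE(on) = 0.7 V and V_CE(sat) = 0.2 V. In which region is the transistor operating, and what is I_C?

Assume active: I_B = (3.2 − 0.7)/15 = 0.167 mA, giving I_C = β·I_B = 13.3 mA.
But then V_CE = 11 − 13.3×8.2 = -98.3 V < V_CE(sat) = 0.2 V — impossible in the active region.
So the transistor is saturated. With V_CE = 0.2 V, I_C = (V_CC − 0.2)/R_C = 10.8/8.2 = 1.32 mA.
Check: β·I_B = 13.3 mA > I_C = 1.32 mA, confirming saturation.

saturation; I_C ≈ 1.3 mA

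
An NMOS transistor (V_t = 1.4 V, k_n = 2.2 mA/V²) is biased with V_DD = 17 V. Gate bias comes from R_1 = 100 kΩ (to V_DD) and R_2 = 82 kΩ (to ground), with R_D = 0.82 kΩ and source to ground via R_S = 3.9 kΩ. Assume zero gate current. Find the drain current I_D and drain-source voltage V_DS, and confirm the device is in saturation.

V_G = V_DD·R_2/(R_1+R_2) = 17×82/182 = 7.66 V.
Assume saturation: I_D = (k_n/2)(V_GS − V_t)² with V_GS = V_G − I_D·R_S = 7.66 − 3.9·I_D.
Substituting gives 16.7·I_D² − 54.7·I_D + 43.1 = 0, with roots I_D = 1.32 or 1.95 mA.
The root I_D = 1.95 mA gives V_GS = 0.0699 V ≤ V_t, so take I_D = 1.32 mA.
Then V_GS = 2.5 V and V_DS = V_DD − I_D(R_D+R_S) = 17 − 1.32×4.72 = 10.8 V.
Saturation requires V_DS ≥ V_GS − V_t = 1.1 V; 10.8 ≥ 1.1 ✓.

I_D ≈ 1.3 mA, V_DS ≈ 11 V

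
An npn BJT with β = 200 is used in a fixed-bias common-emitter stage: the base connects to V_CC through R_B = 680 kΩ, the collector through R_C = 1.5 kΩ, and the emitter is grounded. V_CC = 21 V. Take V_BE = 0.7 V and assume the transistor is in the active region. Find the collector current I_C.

I_C ≈ 6 mA

Base loop: V_CC = I_B·R_B + V_BE, so I_B = (21 − 0.7)/680 kΩ = 0.0299 mA.
In the active region I_C = β·I_B = 200 × 0.0299 = 5.97 mA.
Collector loop: V_CE = V_CC − I_C·R_C = 21 − 5.97×1.5 = 12 V.
Since V_CE = 12 V > V_CE(sat) ≈ 0.2 V, the transistor is in the active region as assumed.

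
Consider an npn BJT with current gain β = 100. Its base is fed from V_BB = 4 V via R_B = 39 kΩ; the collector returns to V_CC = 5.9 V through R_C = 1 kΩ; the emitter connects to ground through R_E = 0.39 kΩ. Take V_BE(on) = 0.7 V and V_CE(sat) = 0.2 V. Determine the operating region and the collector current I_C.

saturation; I_C ≈ 4.1 mA

Assume active: I_B = (4 − 0.7)/(39 + 101×0.39) = 0.0421 mA, I_C = β·I_B = 4.21 mA.
Then V_CE = 5.9 − 4.21×1 − 4.25×0.39 = 0.0321 V < 0.2 V — the active assumption fails.
Re-solve with V_CE = 0.2 V. KCL at the emitter: V_E/R_E = (V_BB−0.7−V_E)/R_B + (V_CC−0.2−V_E)/R_C, giving V_E = 1.61 V.
I_C = (V_CC − 0.2 − V_E)/R_C = (5.7 − 1.61)/1 = 4.09 mA.
Check: I_B = (3.3 − 1.61)/39 = 0.0433 mA, and β·I_B = 4.33 mA > I_C, confirming saturation.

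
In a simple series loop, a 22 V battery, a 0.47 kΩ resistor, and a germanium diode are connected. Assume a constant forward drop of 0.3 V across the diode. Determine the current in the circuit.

I ≈ 46 mA

KVL around the loop: 22 = V_D + I·R = 0.3 + I × 0.47 kΩ.
So I = (22 − 0.3) / 0.47 kΩ = 21.7 / 0.47 = 46.2 mA.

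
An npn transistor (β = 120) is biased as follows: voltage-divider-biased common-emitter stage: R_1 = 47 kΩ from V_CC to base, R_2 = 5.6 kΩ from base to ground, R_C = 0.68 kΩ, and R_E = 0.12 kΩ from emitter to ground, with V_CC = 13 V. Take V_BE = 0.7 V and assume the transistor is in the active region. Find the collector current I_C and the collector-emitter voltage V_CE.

I_C ≈ 4.2 mA, V_CE ≈ 9.6 V

Thevenize the base divider: V_Th = V_CC·R_2/(R_1+R_2) = 13×5.6/52.6 = 1.38 V, R_Th = R_1‖R_2 = 5 kΩ.
Base-emitter loop: V_Th = I_B·R_Th + V_BE + (β+1)I_B·R_E, so I_B = (1.38 − 0.7) / (5 + 121×0.12) = 0.035 mA.
I_C = β·I_B = 120×0.035 = 4.2 mA, and I_E = (β+1)I_B = 4.24 mA.
V_CE = V_CC − I_C·R_C − I_E·R_E = 13 − 4.2×0.68 − 4.24×0.12 = 9.63 V.
V_CE = 9.63 V > 0.2 V confirms active-region operation.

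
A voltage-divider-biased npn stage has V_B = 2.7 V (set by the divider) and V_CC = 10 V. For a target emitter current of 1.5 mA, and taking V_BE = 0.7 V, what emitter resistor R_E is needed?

V_E = V_B − V_BE = 2.7 − 0.7 = 2 V.
R_E = V_E / I_E = 2 / 1.5 = 1.33 kΩ.

R_E ≈ 1.3 kΩ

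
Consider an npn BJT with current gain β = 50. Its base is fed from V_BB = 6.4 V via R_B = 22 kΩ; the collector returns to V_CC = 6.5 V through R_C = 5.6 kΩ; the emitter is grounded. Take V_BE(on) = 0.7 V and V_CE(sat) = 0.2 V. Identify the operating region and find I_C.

saturation; I_C ≈ 1.1 mA

Assume active: I_B = (6.4 − 0.7)/22 = 0.259 mA, giving I_C = β·I_B = 13 mA.
But then V_CE = 6.5 − 13×5.6 = -66 V < V_CE(sat) = 0.2 V — impossible in the active region.
So the transistor is saturated. With V_CE = 0.2 V, I_C = (V_CC − 0.2)/R_C = 6.3/5.6 = 1.12 mA.
Check: β·I_B = 13 mA > I_C = 1.12 mA, confirming saturation.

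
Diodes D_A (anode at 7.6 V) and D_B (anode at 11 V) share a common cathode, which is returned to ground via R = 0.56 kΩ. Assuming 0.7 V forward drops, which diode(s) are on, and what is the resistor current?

Assume both conduct. Then node N would need to be at both 7.6−0.7 = 6.9 V and 11−0.7 = 10.3 V, which is impossible.
Assume only D_B conducts: V_N = 11 − 0.7 = 10.3 V, so I_R = 10.3/0.56 = 18.4 mA.
Check D_A: its anode-to-cathode voltage is 7.6 − 10.3 = -2.7 V < 0.7 V, so it is off. The assumption is consistent.

Only D_B conducts; I_R ≈ 18 mA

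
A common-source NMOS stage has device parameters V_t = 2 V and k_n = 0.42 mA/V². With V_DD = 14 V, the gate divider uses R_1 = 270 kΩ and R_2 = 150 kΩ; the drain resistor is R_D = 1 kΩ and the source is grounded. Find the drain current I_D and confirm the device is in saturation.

V_G = V_DD·R_2/(R_1+R_2) = 14×150/420 = 5 V. With the source grounded, V_GS = V_G = 5 V.
Assume saturation: I_D = (k_n/2)(V_GS − V_t)² = (0.42/2)×(5 − 2)² = 0.21×3² = 1.89 mA.
V_DS = V_DD − I_D·R_D = 14 − 1.89×1 = 12.1 V.
Saturation requires V_DS ≥ V_GS − V_t = 3 V; 12.1 ≥ 3 ✓.

I_D ≈ 1.9 mA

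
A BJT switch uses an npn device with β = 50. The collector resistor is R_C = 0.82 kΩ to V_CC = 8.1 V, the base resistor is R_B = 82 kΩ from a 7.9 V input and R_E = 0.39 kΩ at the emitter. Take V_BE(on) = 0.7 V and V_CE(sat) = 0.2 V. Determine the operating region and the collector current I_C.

Assume active. Base-emitter loop: I_B = (V_BB − V_BE)/(R_B + (β+1)R_E) = (7.9 − 0.7)/(82 + 51×0.39) = 0.0707 mA.
I_C = β·I_B = 50×0.0707 = 3.53 mA.
V_CE = V_CC − I_C·R_C − I_E·R_E = 8.1 − 3.53×0.82 − 3.6×0.39 = 3.8 V > V_CE(sat), so the active-region assumption holds.

active; I_C ≈ 3.5 mA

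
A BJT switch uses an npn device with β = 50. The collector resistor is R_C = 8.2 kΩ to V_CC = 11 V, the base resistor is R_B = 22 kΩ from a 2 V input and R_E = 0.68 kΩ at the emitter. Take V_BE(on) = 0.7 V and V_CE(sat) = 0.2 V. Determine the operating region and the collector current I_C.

active; I_C ≈ 1.1 mA

Assume active. Base-emitter loop: I_B = (V_BB − V_BE)/(R_B + (β+1)R_E) = (2 − 0.7)/(22 + 51×0.68) = 0.0229 mA.
I_C = β·I_B = 50×0.0229 = 1.15 mA.
V_CE = V_CC − I_C·R_C − I_E·R_E = 11 − 1.15×8.2 − 1.17×0.68 = 0.801 V > V_CE(sat), so the active-region assumption holds.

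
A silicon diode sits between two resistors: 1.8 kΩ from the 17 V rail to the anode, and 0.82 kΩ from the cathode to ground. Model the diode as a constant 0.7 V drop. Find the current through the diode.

I ≈ 6.2 mA

The two resistors are in series with the diode, so KVL gives 17 = I·1.8 + 0.7 + I·0.82.
I = (17 − 0.7) / (1.8 + 0.82) kΩ = 16.3 / 2.62 = 6.22 mA.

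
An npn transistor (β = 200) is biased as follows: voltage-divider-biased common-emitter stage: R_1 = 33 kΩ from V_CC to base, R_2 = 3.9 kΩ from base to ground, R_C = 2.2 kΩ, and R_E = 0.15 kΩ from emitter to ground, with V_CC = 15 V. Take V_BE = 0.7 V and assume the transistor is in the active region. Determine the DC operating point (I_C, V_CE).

I_C ≈ 5.3 mA, V_CE ≈ 2.6 V

Thevenize the base divider: V_Th = V_CC·R_2/(R_1+R_2) = 15×3.9/36.9 = 1.59 V, R_Th = R_1‖R_2 = 3.49 kΩ.
Base-emitter loop: V_Th = I_B·R_Th + V_BE + (β+1)I_B·R_E, so I_B = (1.59 − 0.7) / (3.49 + 201×0.15) = 0.0263 mA.
I_C = β·I_B = 200×0.0263 = 5.26 mA, and I_E = (β+1)I_B = 5.29 mA.
V_CE = V_CC − I_C·R_C − I_E·R_E = 15 − 5.26×2.2 − 5.29×0.15 = 2.63 V.
V_CE = 2.63 V > 0.2 V confirms active-region operation.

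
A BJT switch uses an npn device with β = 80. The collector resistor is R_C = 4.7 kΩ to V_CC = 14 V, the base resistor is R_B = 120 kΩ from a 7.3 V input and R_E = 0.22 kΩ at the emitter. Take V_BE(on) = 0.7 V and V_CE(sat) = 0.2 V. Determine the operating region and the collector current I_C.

Assume active: I_B = (7.3 − 0.7)/(120 + 81×0.22) = 0.0479 mA, I_C = β·I_B = 3.83 mA.
Then V_CE = 14 − 3.83×4.7 − 3.88×0.22 = -4.86 V < 0.2 V — the active assumption fails.
Re-solve with V_CE = 0.2 V. KCL at the emitter: V_E/R_E = (V_BB−0.7−V_E)/R_B + (V_CC−0.2−V_E)/R_C, giving V_E = 0.628 V.
I_C = (V_CC − 0.2 − V_E)/R_C = (13.8 − 0.628)/4.7 = 2.8 mA.
Check: I_B = (6.6 − 0.628)/120 = 0.0498 mA, and β·I_B = 3.98 mA > I_C, confirming saturation.

saturation; I_C ≈ 2.8 mA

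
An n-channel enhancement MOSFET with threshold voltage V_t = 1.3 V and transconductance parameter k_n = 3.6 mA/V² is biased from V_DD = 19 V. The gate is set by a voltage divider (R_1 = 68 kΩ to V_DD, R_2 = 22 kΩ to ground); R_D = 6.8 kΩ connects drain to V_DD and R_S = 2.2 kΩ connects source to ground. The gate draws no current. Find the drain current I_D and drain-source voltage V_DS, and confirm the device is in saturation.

I_D ≈ 1.2 mA, V_DS ≈ 8.6 V

V_G = V_DD·R_2/(R_1+R_2) = 19×22/90 = 4.64 V.
Assume saturation: I_D = (k_n/2)(V_GS − V_t)² with V_GS = V_G − I_D·R_S = 4.64 − 2.2·I_D.
Substituting gives 8.71·I_D² − 27.5·I_D + 20.1 = 0, with roots I_D = 1.16 or 2 mA.
The root I_D = 2 mA gives V_GS = 0.246 V ≤ V_t, so take I_D = 1.16 mA.
Then V_GS = 2.1 V and V_DS = V_DD − I_D(R_D+R_S) = 19 − 1.16×9 = 8.6 V.
Saturation requires V_DS ≥ V_GS − V_t = 0.801 V; 8.6 ≥ 0.801 ✓.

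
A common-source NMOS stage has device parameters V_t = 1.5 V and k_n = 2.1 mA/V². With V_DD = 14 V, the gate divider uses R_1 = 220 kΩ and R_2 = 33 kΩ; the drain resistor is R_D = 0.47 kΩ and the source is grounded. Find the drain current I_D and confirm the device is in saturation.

I_D ≈ 0.11 mA

V_G = V_DD·R_2/(R_1+R_2) = 14×33/253 = 1.83 V. With the source grounded, V_GS = V_G = 1.83 V.
Assume saturation: I_D = (k_n/2)(V_GS − V_t)² = (2.1/2)×(1.83 − 1.5)² = 1.05×0.326² = 0.112 mA.
V_DS = V_DD − I_D·R_D = 14 − 0.112×0.47 = 13.9 V.
Saturation requires V_DS ≥ V_GS − V_t = 0.326 V; 13.9 ≥ 0.326 ✓.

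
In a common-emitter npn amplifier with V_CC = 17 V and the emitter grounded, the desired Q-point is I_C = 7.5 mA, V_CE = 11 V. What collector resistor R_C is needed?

Collector loop: V_CC = I_C·R_C + V_CE.
R_C = (V_CC − V_CE)/I_C = (17 − 11)/7.5 = 0.8 kΩ.

R_C ≈ 0.8 kΩ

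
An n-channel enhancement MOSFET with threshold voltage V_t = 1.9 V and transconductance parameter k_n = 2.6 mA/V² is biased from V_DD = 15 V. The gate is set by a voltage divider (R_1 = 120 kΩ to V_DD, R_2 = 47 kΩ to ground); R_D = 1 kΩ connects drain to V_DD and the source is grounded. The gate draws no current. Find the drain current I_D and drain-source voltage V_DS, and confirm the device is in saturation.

I_D ≈ 7 mA, V_DS ≈ 8 V

V_G = V_DD·R_2/(R_1+R_2) = 15×47/167 = 4.22 V. With the source grounded, V_GS = V_G = 4.22 V.
Assume saturation: I_D = (k_n/2)(V_GS − V_t)² = (2.6/2)×(4.22 − 1.9)² = 1.3×2.32² = 7.01 mA.
V_DS = V_DD − I_D·R_D = 15 − 7.01×1 = 7.99 V.
Saturation requires V_DS ≥ V_GS − V_t = 2.32 V; 7.99 ≥ 2.32 ✓.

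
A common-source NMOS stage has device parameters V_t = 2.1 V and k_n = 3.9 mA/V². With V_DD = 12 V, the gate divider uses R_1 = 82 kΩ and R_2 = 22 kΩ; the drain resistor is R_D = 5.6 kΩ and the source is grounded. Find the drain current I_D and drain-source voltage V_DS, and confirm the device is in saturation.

I_D ≈ 0.37 mA, V_DS ≈ 9.9 V

V_G = V_DD·R_2/(R_1+R_2) = 12×22/104 = 2.54 V. With the source grounded, V_GS = V_G = 2.54 V.
Assume saturation: I_D = (k_n/2)(V_GS − V_t)² = (3.9/2)×(2.54 − 2.1)² = 1.95×0.438² = 0.375 mA.
V_DS = V_DD − I_D·R_D = 12 − 0.375×5.6 = 9.9 V.
Saturation requires V_DS ≥ V_GS − V_t = 0.438 V; 9.9 ≥ 0.438 ✓.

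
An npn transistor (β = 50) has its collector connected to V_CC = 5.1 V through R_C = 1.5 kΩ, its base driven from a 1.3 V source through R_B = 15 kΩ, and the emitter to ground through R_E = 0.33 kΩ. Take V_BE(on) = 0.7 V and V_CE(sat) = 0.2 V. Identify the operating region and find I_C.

active; I_C ≈ 0.94 mA

Assume active. Base-emitter loop: I_B = (V_BB − V_BE)/(R_B + (β+1)R_E) = (1.3 − 0.7)/(15 + 51×0.33) = 0.0189 mA.
I_C = β·I_B = 50×0.0189 = 0.943 mA.
V_CE = V_CC − I_C·R_C − I_E·R_E = 5.1 − 0.943×1.5 − 0.961×0.33 = 3.37 V > V_CE(sat), so the active-region assumption holds.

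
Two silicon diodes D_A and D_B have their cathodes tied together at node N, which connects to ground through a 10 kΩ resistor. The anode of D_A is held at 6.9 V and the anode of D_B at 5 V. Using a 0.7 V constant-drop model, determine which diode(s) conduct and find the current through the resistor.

Assume both conduct. Then node N would need to be at both 6.9−0.7 = 6.2 V and 5−0.7 = 4.3 V, which is impossible.
Assume only D_A conducts: V_N = 6.9 − 0.7 = 6.2 V, so I_R = 6.2/10 = 0.62 mA.
Check D_B: its anode-to-cathode voltage is 5 − 6.2 = -1.2 V < 0.7 V, so it is off. The assumption is consistent.

Only D_A conducts; I_R ≈ 0.62 mA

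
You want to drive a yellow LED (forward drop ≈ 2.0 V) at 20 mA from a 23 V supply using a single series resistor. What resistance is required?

The resistor drops V_S − V_D = 23 − 2.0 = 21 V at 20 mA.
R = 21 V / 20 mA = 1.05 kΩ.

R ≈ 1.1 kΩ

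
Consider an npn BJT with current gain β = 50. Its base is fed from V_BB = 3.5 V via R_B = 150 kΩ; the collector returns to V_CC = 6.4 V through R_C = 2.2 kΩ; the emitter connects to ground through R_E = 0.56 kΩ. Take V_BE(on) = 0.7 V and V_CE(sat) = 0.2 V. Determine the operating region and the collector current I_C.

active; I_C ≈ 0.78 mA

Assume active. Base-emitter loop: I_B = (V_BB − V_BE)/(R_B + (β+1)R_E) = (3.5 − 0.7)/(150 + 51×0.56) = 0.0157 mA.
I_C = β·I_B = 50×0.0157 = 0.784 mA.
V_CE = V_CC − I_C·R_C − I_E·R_E = 6.4 − 0.784×2.2 − 0.8×0.56 = 4.23 V > V_CE(sat), so the active-region assumption holds.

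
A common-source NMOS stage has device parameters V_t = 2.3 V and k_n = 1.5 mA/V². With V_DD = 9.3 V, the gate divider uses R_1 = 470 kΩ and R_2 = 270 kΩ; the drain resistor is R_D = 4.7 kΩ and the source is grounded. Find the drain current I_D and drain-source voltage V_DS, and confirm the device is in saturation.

I_D ≈ 0.9 mA, V_DS ≈ 5.1 V

V_G = V_DD·R_2/(R_1+R_2) = 9.3×270/740 = 3.39 V. With the source grounded, V_GS = V_G = 3.39 V.
Assume saturation: I_D = (k_n/2)(V_GS − V_t)² = (1.5/2)×(3.39 − 2.3)² = 0.75×1.09² = 0.896 mA.
V_DS = V_DD − I_D·R_D = 9.3 − 0.896×4.7 = 5.09 V.
Saturation requires V_DS ≥ V_GS − V_t = 1.09 V; 5.09 ≥ 1.09 ✓.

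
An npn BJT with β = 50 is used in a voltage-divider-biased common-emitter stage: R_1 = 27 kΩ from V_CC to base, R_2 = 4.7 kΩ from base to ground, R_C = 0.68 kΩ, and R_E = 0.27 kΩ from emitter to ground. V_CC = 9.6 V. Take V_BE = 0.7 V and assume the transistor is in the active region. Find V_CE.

V_CE ≈ 7.7 V

Thevenize the base divider: V_Th = V_CC·R_2/(R_1+R_2) = 9.6×4.7/31.7 = 1.42 V, R_Th = R_1‖R_2 = 4 kΩ.
Base-emitter loop: V_Th = I_B·R_Th + V_BE + (β+1)I_B·R_E, so I_B = (1.42 − 0.7) / (4 + 51×0.27) = 0.0407 mA.
I_C = β·I_B = 50×0.0407 = 2.03 mA, and I_E = (β+1)I_B = 2.08 mA.
V_CE = V_CC − I_C·R_C − I_E·R_E = 9.6 − 2.03×0.68 − 2.08×0.27 = 7.66 V.
V_CE = 7.66 V > 0.2 V confirms active-region operation.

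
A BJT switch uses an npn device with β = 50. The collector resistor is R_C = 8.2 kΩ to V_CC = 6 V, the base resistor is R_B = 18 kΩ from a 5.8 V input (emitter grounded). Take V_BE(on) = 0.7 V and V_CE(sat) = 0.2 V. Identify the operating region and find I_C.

saturation; I_C ≈ 0.71 mA

Assume active: I_B = (5.8 − 0.7)/18 = 0.283 mA, giving I_C = β·I_B = 14.2 mA.
But then V_CE = 6 − 14.2×8.2 = -110 V < V_CE(sat) = 0.2 V — impossible in the active region.
So the transistor is saturated. With V_CE = 0.2 V, I_C = (V_CC − 0.2)/R_C = 5.8/8.2 = 0.707 mA.
Check: β·I_B = 14.2 mA > I_C = 0.707 mA, confirming saturation.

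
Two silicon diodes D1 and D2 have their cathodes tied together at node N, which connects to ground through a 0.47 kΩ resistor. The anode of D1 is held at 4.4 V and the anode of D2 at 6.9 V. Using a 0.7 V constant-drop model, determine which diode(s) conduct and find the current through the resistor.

Assume both conduct. Then node N would need to be at both 4.4−0.7 = 3.7 V and 6.9−0.7 = 6.2 V, which is impossible.
Assume only D2 conducts: V_N = 6.9 − 0.7 = 6.2 V, so I_R = 6.2/0.47 = 13.2 mA.
Check D1: its anode-to-cathode voltage is 4.4 − 6.2 = -1.8 V < 0.7 V, so it is off. The assumption is consistent.

Only D2 conducts; I_R ≈ 13 mA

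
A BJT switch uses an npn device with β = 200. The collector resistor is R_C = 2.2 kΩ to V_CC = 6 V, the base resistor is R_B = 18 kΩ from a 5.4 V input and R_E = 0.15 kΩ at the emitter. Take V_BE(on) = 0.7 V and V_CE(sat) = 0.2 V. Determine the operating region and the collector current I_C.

saturation; I_C ≈ 2.5 mA

Assume active: I_B = (5.4 − 0.7)/(18 + 201×0.15) = 0.0976 mA, I_C = β·I_B = 19.5 mA.
Then V_CE = 6 − 19.5×2.2 − 19.6×0.15 = -39.9 V < 0.2 V — the active assumption fails.
Re-solve with V_CE = 0.2 V. KCL at the emitter: V_E/R_E = (V_BB−0.7−V_E)/R_B + (V_CC−0.2−V_E)/R_C, giving V_E = 0.404 V.
I_C = (V_CC − 0.2 − V_E)/R_C = (5.8 − 0.404)/2.2 = 2.45 mA.
Check: I_B = (4.7 − 0.404)/18 = 0.239 mA, and β·I_B = 47.7 mA > I_C, confirming saturation.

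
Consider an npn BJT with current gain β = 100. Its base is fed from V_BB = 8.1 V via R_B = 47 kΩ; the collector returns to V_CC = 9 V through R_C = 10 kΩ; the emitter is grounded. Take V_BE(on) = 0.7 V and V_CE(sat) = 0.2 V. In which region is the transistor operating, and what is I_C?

saturation; I_C ≈ 0.88 mA

Assume active: I_B = (8.1 − 0.7)/47 = 0.157 mA, giving I_C = β·I_B = 15.7 mA.
But then V_CE = 9 − 15.7×10 = -148 V < V_CE(sat) = 0.2 V — impossible in the active region.
So the transistor is saturated. With V_CE = 0.2 V, I_C = (V_CC − 0.2)/R_C = 8.8/10 = 0.88 mA.
Check: β·I_B = 15.7 mA > I_C = 0.88 mA, confirming saturation.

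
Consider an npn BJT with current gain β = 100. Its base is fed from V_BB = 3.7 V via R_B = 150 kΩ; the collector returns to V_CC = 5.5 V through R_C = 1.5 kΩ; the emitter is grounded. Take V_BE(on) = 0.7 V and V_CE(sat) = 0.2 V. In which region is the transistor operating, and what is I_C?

active; I_C ≈ 2 mA

Assume active. Base-emitter loop: I_B = (V_BB − V_BE)/R_B = (3.7 − 0.7)/150 = 0.02 mA.
I_C = β·I_B = 100×0.02 = 2 mA.
V_CE = V_CC − I_C·R_C = 5.5 − 2×1.5 = 2.5 V > V_CE(sat), so the active-region assumption holds.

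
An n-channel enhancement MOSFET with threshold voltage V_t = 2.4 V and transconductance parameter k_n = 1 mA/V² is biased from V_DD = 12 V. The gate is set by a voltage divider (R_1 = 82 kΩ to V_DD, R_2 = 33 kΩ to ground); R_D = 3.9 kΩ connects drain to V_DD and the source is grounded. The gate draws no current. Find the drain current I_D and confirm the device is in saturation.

V_G = V_DD·R_2/(R_1+R_2) = 12×33/115 = 3.44 V. With the source grounded, V_GS = V_G = 3.44 V.
Assume saturation: I_D = (k_n/2)(V_GS − V_t)² = (1/2)×(3.44 − 2.4)² = 0.5×1.04² = 0.544 mA.
V_DS = V_DD − I_D·R_D = 12 − 0.544×3.9 = 9.88 V.
Saturation requires V_DS ≥ V_GS − V_t = 1.04 V; 9.88 ≥ 1.04 ✓.

I_D ≈ 0.54 mA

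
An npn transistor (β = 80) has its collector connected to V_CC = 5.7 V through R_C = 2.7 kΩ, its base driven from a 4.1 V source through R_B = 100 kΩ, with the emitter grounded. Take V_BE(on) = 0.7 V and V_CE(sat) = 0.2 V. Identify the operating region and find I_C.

Assume active: I_B = (4.1 − 0.7)/100 = 0.034 mA, giving I_C = β·I_B = 2.72 mA.
But then V_CE = 5.7 − 2.72×2.7 = -1.64 V < V_CE(sat) = 0.2 V — impossible in the active region.
So the transistor is saturated. With V_CE = 0.2 V, I_C = (V_CC − 0.2)/R_C = 5.5/2.7 = 2.04 mA.
Check: β·I_B = 2.72 mA > I_C = 2.04 mA, confirming saturation.

saturation; I_C ≈ 2 mA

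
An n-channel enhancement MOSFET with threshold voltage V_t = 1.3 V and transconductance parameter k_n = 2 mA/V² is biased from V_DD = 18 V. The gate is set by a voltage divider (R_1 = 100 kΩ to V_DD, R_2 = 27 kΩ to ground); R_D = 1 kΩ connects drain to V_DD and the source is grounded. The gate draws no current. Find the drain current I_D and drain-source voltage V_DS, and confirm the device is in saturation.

I_D ≈ 6.4 mA, V_DS ≈ 12 V

V_G = V_DD·R_2/(R_1+R_2) = 18×27/127 = 3.83 V. With the source grounded, V_GS = V_G = 3.83 V.
Assume saturation: I_D = (k_n/2)(V_GS − V_t)² = (2/2)×(3.83 − 1.3)² = 1×2.53² = 6.38 mA.
V_DS = V_DD − I_D·R_D = 18 − 6.38×1 = 11.6 V.
Saturation requires V_DS ≥ V_GS − V_t = 2.53 V; 11.6 ≥ 2.53 ✓.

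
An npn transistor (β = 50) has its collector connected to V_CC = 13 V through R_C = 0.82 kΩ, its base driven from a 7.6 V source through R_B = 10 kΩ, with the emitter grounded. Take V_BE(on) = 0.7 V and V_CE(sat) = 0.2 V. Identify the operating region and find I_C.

saturation; I_C ≈ 16 mA

Assume active: I_B = (7.6 − 0.7)/10 = 0.69 mA, giving I_C = β·I_B = 34.5 mA.
But then V_CE = 13 − 34.5×0.82 = -15.3 V < V_CE(sat) = 0.2 V — impossible in the active region.
So the transistor is saturated. With V_CE = 0.2 V, I_C = (V_CC − 0.2)/R_C = 12.8/0.82 = 15.6 mA.
Check: β·I_B = 34.5 mA > I_C = 15.6 mA, confirming saturation.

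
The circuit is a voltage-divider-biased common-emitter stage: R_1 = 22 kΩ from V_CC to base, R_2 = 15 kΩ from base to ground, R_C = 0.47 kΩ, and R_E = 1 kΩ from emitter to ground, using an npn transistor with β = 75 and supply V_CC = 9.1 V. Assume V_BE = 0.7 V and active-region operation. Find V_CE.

Thevenize the base divider: V_Th = V_CC·R_2/(R_1+R_2) = 9.1×15/37 = 3.69 V, R_Th = R_1‖R_2 = 8.92 kΩ.
Base-emitter loop: V_Th = I_B·R_Th + V_BE + (β+1)I_B·R_E, so I_B = (3.69 − 0.7) / (8.92 + 76×1) = 0.0352 mA.
I_C = β·I_B = 75×0.0352 = 2.64 mA, and I_E = (β+1)I_B = 2.68 mA.
V_CE = V_CC − I_C·R_C − I_E·R_E = 9.1 − 2.64×0.47 − 2.68×1 = 5.18 V.
V_CE = 5.18 V > 0.2 V confirms active-region operation.

V_CE ≈ 5.2 V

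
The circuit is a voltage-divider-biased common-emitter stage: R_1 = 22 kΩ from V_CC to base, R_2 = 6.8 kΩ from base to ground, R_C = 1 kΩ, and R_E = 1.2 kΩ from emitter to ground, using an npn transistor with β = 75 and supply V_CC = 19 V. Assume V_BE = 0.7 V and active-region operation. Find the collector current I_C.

I_C ≈ 2.9 mA

Thevenize the base divider: V_Th = V_CC·R_2/(R_1+R_2) = 19×6.8/28.8 = 4.49 V, R_Th = R_1‖R_2 = 5.19 kΩ.
Base-emitter loop: V_Th = I_B·R_Th + V_BE + (β+1)I_B·R_E, so I_B = (4.49 − 0.7) / (5.19 + 76×1.2) = 0.0393 mA.
I_C = β·I_B = 75×0.0393 = 2.95 mA, and I_E = (β+1)I_B = 2.99 mA.
V_CE = V_CC − I_C·R_C − I_E·R_E = 19 − 2.95×1 − 2.99×1.2 = 12.5 V.
V_CE = 12.5 V > 0.2 V confirms active-region operation.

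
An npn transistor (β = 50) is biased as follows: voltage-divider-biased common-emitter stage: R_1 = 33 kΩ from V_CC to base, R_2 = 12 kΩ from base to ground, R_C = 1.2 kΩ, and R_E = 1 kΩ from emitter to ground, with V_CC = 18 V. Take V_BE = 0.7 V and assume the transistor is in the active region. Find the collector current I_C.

I_C ≈ 3.4 mA

Thevenize the base divider: V_Th = V_CC·R_2/(R_1+R_2) = 18×12/45 = 4.8 V, R_Th = R_1‖R_2 = 8.8 kΩ.
Base-emitter loop: V_Th = I_B·R_Th + V_BE + (β+1)I_B·R_E, so I_B = (4.8 − 0.7) / (8.8 + 51×1) = 0.0686 mA.
I_C = β·I_B = 50×0.0686 = 3.43 mA, and I_E = (β+1)I_B = 3.5 mA.
V_CE = V_CC − I_C·R_C − I_E·R_E = 18 − 3.43×1.2 − 3.5×1 = 10.4 V.
V_CE = 10.4 V > 0.2 V confirms active-region operation.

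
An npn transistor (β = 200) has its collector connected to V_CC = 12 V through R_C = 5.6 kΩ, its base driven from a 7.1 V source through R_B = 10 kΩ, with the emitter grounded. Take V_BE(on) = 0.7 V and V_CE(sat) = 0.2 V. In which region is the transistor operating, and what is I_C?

Assume active: I_B = (7.1 − 0.7)/10 = 0.64 mA, giving I_C = β·I_B = 128 mA.
But then V_CE = 12 − 128×5.6 = -705 V < V_CE(sat) = 0.2 V — impossible in the active region.
So the transistor is saturated. With V_CE = 0.2 V, I_C = (V_CC − 0.2)/R_C = 11.8/5.6 = 2.11 mA.
Check: β·I_B = 128 mA > I_C = 2.11 mA, confirming saturation.

saturation; I_C ≈ 2.1 mA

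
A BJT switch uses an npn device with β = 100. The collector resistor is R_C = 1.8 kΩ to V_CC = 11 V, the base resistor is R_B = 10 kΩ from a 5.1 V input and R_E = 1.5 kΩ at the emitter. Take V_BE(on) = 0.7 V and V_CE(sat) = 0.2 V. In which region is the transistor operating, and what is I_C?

Assume active. Base-emitter loop: I_B = (V_BB − V_BE)/(R_B + (β+1)R_E) = (5.1 − 0.7)/(10 + 101×1.5) = 0.0272 mA.
I_C = β·I_B = 100×0.0272 = 2.72 mA.
V_CE = V_CC − I_C·R_C − I_E·R_E = 11 − 2.72×1.8 − 2.75×1.5 = 1.97 V > V_CE(sat), so the active-region assumption holds.

active; I_C ≈ 2.7 mA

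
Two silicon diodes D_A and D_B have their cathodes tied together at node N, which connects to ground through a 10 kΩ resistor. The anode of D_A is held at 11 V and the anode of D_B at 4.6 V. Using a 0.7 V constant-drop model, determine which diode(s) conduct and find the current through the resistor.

Assume both conduct. Then node N would need to be at both 11−0.7 = 10.3 V and 4.6−0.7 = 3.9 V, which is impossible.
Assume only D_A conducts: V_N = 11 − 0.7 = 10.3 V, so I_R = 10.3/10 = 1.03 mA.
Check D_B: its anode-to-cathode voltage is 4.6 − 10.3 = -5.7 V < 0.7 V, so it is off. The assumption is consistent.

Only D_A conducts; I_R ≈ 1 mA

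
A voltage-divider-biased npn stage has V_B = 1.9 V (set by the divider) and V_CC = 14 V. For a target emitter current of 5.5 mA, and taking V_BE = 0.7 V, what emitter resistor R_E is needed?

R_E ≈ 0.22 kΩ

V_E = V_B − V_BE = 1.9 − 0.7 = 1.2 V.
R_E = V_E / I_E = 1.2 / 5.5 = 0.218 kΩ.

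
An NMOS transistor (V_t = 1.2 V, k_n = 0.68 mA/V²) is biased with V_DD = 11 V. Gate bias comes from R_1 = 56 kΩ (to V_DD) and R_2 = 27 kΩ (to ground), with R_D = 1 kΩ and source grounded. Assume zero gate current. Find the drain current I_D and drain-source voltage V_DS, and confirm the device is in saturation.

I_D ≈ 1.9 mA, V_DS ≈ 9.1 V

V_G = V_DD·R_2/(R_1+R_2) = 11×27/83 = 3.58 V. With the source grounded, V_GS = V_G = 3.58 V.
Assume saturation: I_D = (k_n/2)(V_GS − V_t)² = (0.68/2)×(3.58 − 1.2)² = 0.34×2.38² = 1.92 mA.
V_DS = V_DD − I_D·R_D = 11 − 1.92×1 = 9.08 V.
Saturation requires V_DS ≥ V_GS − V_t = 2.38 V; 9.08 ≥ 2.38 ✓.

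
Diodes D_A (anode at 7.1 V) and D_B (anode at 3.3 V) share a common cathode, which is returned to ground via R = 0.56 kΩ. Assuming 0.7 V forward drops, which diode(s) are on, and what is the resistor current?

Only D_A conducts; I_R ≈ 11 mA

Assume both conduct. Then node N would need to be at both 7.1−0.7 = 6.4 V and 3.3−0.7 = 2.6 V, which is impossible.
Assume only D_A conducts: V_N = 7.1 − 0.7 = 6.4 V, so I_R = 6.4/0.56 = 11.4 mA.
Check D_B: its anode-to-cathode voltage is 3.3 − 6.4 = -3.1 V < 0.7 V, so it is off. The assumption is consistent.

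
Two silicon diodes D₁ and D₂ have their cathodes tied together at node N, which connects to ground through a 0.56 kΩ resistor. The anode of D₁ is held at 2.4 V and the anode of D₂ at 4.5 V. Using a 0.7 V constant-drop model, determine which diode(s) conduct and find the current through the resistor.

Only D₂ conducts; I_R ≈ 6.8 mA

Assume both conduct. Then node N would need to be at both 2.4−0.7 = 1.7 V and 4.5−0.7 = 3.8 V, which is impossible.
Assume only D₂ conducts: V_N = 4.5 − 0.7 = 3.8 V, so I_R = 3.8/0.56 = 6.79 mA.
Check D₁: its anode-to-cathode voltage is 2.4 − 3.8 = -1.4 V < 0.7 V, so it is off. The assumption is consistent.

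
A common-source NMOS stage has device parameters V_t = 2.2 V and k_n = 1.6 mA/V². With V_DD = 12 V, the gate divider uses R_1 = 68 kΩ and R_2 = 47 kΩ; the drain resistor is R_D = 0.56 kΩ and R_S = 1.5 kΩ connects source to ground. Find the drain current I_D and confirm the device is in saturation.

I_D ≈ 1 mA

V_G = V_DD·R_2/(R_1+R_2) = 12×47/115 = 4.9 V.
Assume saturation: I_D = (k_n/2)(V_GS − V_t)² with V_GS = V_G − I_D·R_S = 4.9 − 1.5·I_D.
Substituting gives 1.8·I_D² − 7.49·I_D + 5.85 = 0, with roots I_D = 1.04 or 3.12 mA.
The root I_D = 3.12 mA gives V_GS = 0.225 V ≤ V_t, so take I_D = 1.04 mA.
Then V_GS = 3.34 V and V_DS = V_DD − I_D(R_D+R_S) = 12 − 1.04×2.06 = 9.85 V.
Saturation requires V_DS ≥ V_GS − V_t = 1.14 V; 9.85 ≥ 1.14 ✓.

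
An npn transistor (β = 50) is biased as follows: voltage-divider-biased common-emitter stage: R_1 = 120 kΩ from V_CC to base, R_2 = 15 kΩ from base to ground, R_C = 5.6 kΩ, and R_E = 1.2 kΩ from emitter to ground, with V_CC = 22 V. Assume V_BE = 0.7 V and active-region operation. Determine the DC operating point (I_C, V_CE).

Thevenize the base divider: V_Th = V_CC·R_2/(R_1+R_2) = 22×15/135 = 2.44 V, R_Th = R_1‖R_2 = 13.3 kΩ.
Base-emitter loop: V_Th = I_B·R_Th + V_BE + (β+1)I_B·R_E, so I_B = (2.44 − 0.7) / (13.3 + 51×1.2) = 0.0234 mA.
I_C = β·I_B = 50×0.0234 = 1.17 mA, and I_E = (β+1)I_B = 1.19 mA.
V_CE = V_CC − I_C·R_C − I_E·R_E = 22 − 1.17×5.6 − 1.19×1.2 = 14 V.
V_CE = 14 V > 0.2 V confirms active-region operation.

I_C ≈ 1.2 mA, V_CE ≈ 14 V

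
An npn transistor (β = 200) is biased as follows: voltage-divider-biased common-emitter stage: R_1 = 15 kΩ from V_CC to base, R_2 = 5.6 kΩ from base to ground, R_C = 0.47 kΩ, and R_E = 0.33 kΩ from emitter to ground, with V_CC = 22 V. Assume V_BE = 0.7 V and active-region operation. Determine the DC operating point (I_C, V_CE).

Thevenize the base divider: V_Th = V_CC·R_2/(R_1+R_2) = 22×5.6/20.6 = 5.98 V, R_Th = R_1‖R_2 = 4.08 kΩ.
Base-emitter loop: V_Th = I_B·R_Th + V_BE + (β+1)I_B·R_E, so I_B = (5.98 − 0.7) / (4.08 + 201×0.33) = 0.075 mA.
I_C = β·I_B = 200×0.075 = 15 mA, and I_E = (β+1)I_B = 15.1 mA.
V_CE = V_CC − I_C·R_C − I_E·R_E = 22 − 15×0.47 − 15.1×0.33 = 9.98 V.
V_CE = 9.98 V > 0.2 V confirms active-region operation.

I_C ≈ 15 mA, V_CE ≈ 10 V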